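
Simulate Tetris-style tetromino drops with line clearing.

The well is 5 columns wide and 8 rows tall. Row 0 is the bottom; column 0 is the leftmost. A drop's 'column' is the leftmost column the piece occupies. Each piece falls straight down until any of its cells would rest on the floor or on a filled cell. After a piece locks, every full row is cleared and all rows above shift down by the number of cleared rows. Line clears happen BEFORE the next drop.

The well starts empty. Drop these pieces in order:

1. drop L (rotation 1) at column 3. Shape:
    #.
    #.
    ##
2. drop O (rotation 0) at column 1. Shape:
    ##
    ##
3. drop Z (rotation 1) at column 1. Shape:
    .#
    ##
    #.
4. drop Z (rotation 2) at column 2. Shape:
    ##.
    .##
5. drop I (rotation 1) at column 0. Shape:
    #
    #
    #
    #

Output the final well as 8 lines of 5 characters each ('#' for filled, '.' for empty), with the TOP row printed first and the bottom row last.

Answer: .....
.....
.....
..##.
..###
###..
##.#.
####.

Derivation:
Drop 1: L rot1 at col 3 lands with bottom-row=0; cleared 0 line(s) (total 0); column heights now [0 0 0 3 1], max=3
Drop 2: O rot0 at col 1 lands with bottom-row=0; cleared 0 line(s) (total 0); column heights now [0 2 2 3 1], max=3
Drop 3: Z rot1 at col 1 lands with bottom-row=2; cleared 0 line(s) (total 0); column heights now [0 4 5 3 1], max=5
Drop 4: Z rot2 at col 2 lands with bottom-row=4; cleared 0 line(s) (total 0); column heights now [0 4 6 6 5], max=6
Drop 5: I rot1 at col 0 lands with bottom-row=0; cleared 1 line(s) (total 1); column heights now [3 3 5 5 4], max=5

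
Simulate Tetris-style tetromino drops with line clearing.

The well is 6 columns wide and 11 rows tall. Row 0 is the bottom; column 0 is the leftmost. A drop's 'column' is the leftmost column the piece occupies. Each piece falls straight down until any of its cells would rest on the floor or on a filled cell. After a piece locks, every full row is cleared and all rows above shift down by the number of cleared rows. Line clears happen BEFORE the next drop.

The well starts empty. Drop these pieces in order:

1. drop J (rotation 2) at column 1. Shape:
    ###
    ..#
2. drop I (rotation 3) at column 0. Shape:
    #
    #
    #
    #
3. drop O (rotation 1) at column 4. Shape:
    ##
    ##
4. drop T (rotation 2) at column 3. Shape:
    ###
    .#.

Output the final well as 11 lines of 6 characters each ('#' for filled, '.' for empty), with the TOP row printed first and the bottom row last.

Answer: ......
......
......
......
......
......
......
......
#..###
#...#.
#..###

Derivation:
Drop 1: J rot2 at col 1 lands with bottom-row=0; cleared 0 line(s) (total 0); column heights now [0 2 2 2 0 0], max=2
Drop 2: I rot3 at col 0 lands with bottom-row=0; cleared 0 line(s) (total 0); column heights now [4 2 2 2 0 0], max=4
Drop 3: O rot1 at col 4 lands with bottom-row=0; cleared 1 line(s) (total 1); column heights now [3 0 0 1 1 1], max=3
Drop 4: T rot2 at col 3 lands with bottom-row=1; cleared 0 line(s) (total 1); column heights now [3 0 0 3 3 3], max=3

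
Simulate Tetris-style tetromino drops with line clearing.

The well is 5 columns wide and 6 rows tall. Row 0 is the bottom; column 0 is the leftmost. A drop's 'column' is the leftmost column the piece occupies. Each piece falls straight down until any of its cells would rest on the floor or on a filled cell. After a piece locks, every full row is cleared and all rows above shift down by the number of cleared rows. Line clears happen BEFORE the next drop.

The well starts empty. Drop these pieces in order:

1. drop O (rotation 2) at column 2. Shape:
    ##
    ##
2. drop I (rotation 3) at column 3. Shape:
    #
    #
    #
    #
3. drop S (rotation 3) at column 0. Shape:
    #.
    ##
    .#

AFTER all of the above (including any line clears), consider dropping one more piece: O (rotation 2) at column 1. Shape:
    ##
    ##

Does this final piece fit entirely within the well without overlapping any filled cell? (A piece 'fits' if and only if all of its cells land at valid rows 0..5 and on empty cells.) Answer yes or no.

Answer: yes

Derivation:
Drop 1: O rot2 at col 2 lands with bottom-row=0; cleared 0 line(s) (total 0); column heights now [0 0 2 2 0], max=2
Drop 2: I rot3 at col 3 lands with bottom-row=2; cleared 0 line(s) (total 0); column heights now [0 0 2 6 0], max=6
Drop 3: S rot3 at col 0 lands with bottom-row=0; cleared 0 line(s) (total 0); column heights now [3 2 2 6 0], max=6
Test piece O rot2 at col 1 (width 2): heights before test = [3 2 2 6 0]; fits = True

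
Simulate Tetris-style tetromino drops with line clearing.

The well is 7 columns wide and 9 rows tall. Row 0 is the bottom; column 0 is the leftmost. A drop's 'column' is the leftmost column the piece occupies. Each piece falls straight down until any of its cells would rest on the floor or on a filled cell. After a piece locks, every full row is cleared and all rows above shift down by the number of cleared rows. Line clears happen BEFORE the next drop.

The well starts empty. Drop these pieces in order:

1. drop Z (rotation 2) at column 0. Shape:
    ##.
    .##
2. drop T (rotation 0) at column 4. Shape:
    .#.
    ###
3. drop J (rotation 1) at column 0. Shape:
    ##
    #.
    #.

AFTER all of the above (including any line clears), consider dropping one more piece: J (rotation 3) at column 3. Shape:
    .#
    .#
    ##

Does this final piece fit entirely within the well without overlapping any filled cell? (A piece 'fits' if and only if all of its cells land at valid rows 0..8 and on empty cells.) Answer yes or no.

Drop 1: Z rot2 at col 0 lands with bottom-row=0; cleared 0 line(s) (total 0); column heights now [2 2 1 0 0 0 0], max=2
Drop 2: T rot0 at col 4 lands with bottom-row=0; cleared 0 line(s) (total 0); column heights now [2 2 1 0 1 2 1], max=2
Drop 3: J rot1 at col 0 lands with bottom-row=2; cleared 0 line(s) (total 0); column heights now [5 5 1 0 1 2 1], max=5
Test piece J rot3 at col 3 (width 2): heights before test = [5 5 1 0 1 2 1]; fits = True

Answer: yes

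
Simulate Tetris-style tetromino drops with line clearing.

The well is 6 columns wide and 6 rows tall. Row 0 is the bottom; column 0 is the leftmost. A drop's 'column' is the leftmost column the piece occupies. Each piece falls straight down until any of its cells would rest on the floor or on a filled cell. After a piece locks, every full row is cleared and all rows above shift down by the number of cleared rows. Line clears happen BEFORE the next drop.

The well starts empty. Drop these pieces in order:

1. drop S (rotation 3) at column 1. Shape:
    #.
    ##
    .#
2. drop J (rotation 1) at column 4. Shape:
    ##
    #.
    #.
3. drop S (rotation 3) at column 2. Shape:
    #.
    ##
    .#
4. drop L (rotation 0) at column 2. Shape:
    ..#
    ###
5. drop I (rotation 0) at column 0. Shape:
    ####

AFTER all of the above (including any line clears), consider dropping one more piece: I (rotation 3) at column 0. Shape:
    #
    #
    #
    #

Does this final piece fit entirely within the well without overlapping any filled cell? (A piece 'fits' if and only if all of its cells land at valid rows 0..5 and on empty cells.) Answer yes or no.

Answer: no

Derivation:
Drop 1: S rot3 at col 1 lands with bottom-row=0; cleared 0 line(s) (total 0); column heights now [0 3 2 0 0 0], max=3
Drop 2: J rot1 at col 4 lands with bottom-row=0; cleared 0 line(s) (total 0); column heights now [0 3 2 0 3 3], max=3
Drop 3: S rot3 at col 2 lands with bottom-row=1; cleared 0 line(s) (total 0); column heights now [0 3 4 3 3 3], max=4
Drop 4: L rot0 at col 2 lands with bottom-row=4; cleared 0 line(s) (total 0); column heights now [0 3 5 5 6 3], max=6
Drop 5: I rot0 at col 0 lands with bottom-row=5; cleared 0 line(s) (total 0); column heights now [6 6 6 6 6 3], max=6
Test piece I rot3 at col 0 (width 1): heights before test = [6 6 6 6 6 3]; fits = False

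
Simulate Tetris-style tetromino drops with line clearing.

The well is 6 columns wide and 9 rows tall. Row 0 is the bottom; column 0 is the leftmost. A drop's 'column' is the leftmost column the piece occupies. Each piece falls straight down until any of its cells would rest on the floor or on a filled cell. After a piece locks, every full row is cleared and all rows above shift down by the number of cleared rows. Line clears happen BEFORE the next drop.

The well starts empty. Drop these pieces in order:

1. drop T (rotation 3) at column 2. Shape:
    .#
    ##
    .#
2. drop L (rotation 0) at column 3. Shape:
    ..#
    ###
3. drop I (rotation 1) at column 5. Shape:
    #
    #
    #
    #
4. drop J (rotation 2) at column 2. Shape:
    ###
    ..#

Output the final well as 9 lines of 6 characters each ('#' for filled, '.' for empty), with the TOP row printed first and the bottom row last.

Drop 1: T rot3 at col 2 lands with bottom-row=0; cleared 0 line(s) (total 0); column heights now [0 0 2 3 0 0], max=3
Drop 2: L rot0 at col 3 lands with bottom-row=3; cleared 0 line(s) (total 0); column heights now [0 0 2 4 4 5], max=5
Drop 3: I rot1 at col 5 lands with bottom-row=5; cleared 0 line(s) (total 0); column heights now [0 0 2 4 4 9], max=9
Drop 4: J rot2 at col 2 lands with bottom-row=4; cleared 0 line(s) (total 0); column heights now [0 0 6 6 6 9], max=9

Answer: .....#
.....#
.....#
..####
....##
...###
...#..
..##..
...#..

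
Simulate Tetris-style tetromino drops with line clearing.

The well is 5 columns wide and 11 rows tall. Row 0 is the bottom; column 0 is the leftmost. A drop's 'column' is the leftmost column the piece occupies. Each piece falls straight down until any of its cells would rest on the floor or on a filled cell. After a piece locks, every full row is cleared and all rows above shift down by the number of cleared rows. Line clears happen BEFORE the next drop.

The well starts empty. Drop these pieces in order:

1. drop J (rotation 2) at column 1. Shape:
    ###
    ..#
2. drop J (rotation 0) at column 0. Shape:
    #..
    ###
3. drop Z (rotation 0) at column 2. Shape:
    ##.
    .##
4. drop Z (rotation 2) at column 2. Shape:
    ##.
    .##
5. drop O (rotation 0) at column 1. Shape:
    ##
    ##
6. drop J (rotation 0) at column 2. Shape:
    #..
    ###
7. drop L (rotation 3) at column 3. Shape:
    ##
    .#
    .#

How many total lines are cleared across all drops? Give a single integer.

Answer: 1

Derivation:
Drop 1: J rot2 at col 1 lands with bottom-row=0; cleared 0 line(s) (total 0); column heights now [0 2 2 2 0], max=2
Drop 2: J rot0 at col 0 lands with bottom-row=2; cleared 0 line(s) (total 0); column heights now [4 3 3 2 0], max=4
Drop 3: Z rot0 at col 2 lands with bottom-row=2; cleared 1 line(s) (total 1); column heights now [3 2 3 3 0], max=3
Drop 4: Z rot2 at col 2 lands with bottom-row=3; cleared 0 line(s) (total 1); column heights now [3 2 5 5 4], max=5
Drop 5: O rot0 at col 1 lands with bottom-row=5; cleared 0 line(s) (total 1); column heights now [3 7 7 5 4], max=7
Drop 6: J rot0 at col 2 lands with bottom-row=7; cleared 0 line(s) (total 1); column heights now [3 7 9 8 8], max=9
Drop 7: L rot3 at col 3 lands with bottom-row=8; cleared 0 line(s) (total 1); column heights now [3 7 9 11 11], max=11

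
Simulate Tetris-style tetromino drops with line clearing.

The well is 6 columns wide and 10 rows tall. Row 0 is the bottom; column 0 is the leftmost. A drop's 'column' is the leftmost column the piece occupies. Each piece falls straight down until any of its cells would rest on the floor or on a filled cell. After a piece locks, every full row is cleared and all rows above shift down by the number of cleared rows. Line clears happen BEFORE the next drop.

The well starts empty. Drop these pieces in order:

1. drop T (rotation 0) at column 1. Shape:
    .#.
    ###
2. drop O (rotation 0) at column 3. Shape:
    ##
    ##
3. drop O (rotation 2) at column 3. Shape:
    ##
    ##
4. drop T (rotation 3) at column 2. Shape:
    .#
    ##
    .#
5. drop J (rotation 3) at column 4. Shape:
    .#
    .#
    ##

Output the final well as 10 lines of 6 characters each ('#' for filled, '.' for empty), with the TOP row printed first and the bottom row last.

Drop 1: T rot0 at col 1 lands with bottom-row=0; cleared 0 line(s) (total 0); column heights now [0 1 2 1 0 0], max=2
Drop 2: O rot0 at col 3 lands with bottom-row=1; cleared 0 line(s) (total 0); column heights now [0 1 2 3 3 0], max=3
Drop 3: O rot2 at col 3 lands with bottom-row=3; cleared 0 line(s) (total 0); column heights now [0 1 2 5 5 0], max=5
Drop 4: T rot3 at col 2 lands with bottom-row=5; cleared 0 line(s) (total 0); column heights now [0 1 7 8 5 0], max=8
Drop 5: J rot3 at col 4 lands with bottom-row=5; cleared 0 line(s) (total 0); column heights now [0 1 7 8 6 8], max=8

Answer: ......
......
...#.#
..##.#
...###
...##.
...##.
...##.
..###.
.###..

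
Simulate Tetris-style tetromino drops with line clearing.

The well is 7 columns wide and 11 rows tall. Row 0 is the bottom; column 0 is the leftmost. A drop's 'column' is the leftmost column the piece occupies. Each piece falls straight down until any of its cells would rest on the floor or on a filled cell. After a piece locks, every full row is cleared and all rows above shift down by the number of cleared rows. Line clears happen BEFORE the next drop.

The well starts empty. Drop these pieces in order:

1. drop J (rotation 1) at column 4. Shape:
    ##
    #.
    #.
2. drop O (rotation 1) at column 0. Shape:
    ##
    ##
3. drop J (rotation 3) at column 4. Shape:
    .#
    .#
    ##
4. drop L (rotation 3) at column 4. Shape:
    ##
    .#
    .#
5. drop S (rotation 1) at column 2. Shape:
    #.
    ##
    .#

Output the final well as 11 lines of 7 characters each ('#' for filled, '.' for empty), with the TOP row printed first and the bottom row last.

Drop 1: J rot1 at col 4 lands with bottom-row=0; cleared 0 line(s) (total 0); column heights now [0 0 0 0 3 3 0], max=3
Drop 2: O rot1 at col 0 lands with bottom-row=0; cleared 0 line(s) (total 0); column heights now [2 2 0 0 3 3 0], max=3
Drop 3: J rot3 at col 4 lands with bottom-row=3; cleared 0 line(s) (total 0); column heights now [2 2 0 0 4 6 0], max=6
Drop 4: L rot3 at col 4 lands with bottom-row=6; cleared 0 line(s) (total 0); column heights now [2 2 0 0 9 9 0], max=9
Drop 5: S rot1 at col 2 lands with bottom-row=0; cleared 0 line(s) (total 0); column heights now [2 2 3 2 9 9 0], max=9

Answer: .......
.......
....##.
.....#.
.....#.
.....#.
.....#.
....##.
..#.##.
#####..
##.##..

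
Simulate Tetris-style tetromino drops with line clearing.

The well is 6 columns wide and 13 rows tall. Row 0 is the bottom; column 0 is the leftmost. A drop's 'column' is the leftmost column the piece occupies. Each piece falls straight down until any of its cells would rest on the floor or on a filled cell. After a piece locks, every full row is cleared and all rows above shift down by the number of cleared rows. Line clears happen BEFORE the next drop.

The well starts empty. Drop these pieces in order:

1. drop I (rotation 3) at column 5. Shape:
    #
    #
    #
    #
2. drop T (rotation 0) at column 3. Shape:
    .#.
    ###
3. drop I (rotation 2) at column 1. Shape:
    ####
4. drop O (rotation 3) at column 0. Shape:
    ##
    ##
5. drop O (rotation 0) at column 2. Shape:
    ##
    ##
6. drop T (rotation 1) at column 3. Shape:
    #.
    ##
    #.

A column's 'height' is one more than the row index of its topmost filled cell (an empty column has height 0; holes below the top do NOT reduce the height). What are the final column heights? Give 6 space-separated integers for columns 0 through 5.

Drop 1: I rot3 at col 5 lands with bottom-row=0; cleared 0 line(s) (total 0); column heights now [0 0 0 0 0 4], max=4
Drop 2: T rot0 at col 3 lands with bottom-row=4; cleared 0 line(s) (total 0); column heights now [0 0 0 5 6 5], max=6
Drop 3: I rot2 at col 1 lands with bottom-row=6; cleared 0 line(s) (total 0); column heights now [0 7 7 7 7 5], max=7
Drop 4: O rot3 at col 0 lands with bottom-row=7; cleared 0 line(s) (total 0); column heights now [9 9 7 7 7 5], max=9
Drop 5: O rot0 at col 2 lands with bottom-row=7; cleared 0 line(s) (total 0); column heights now [9 9 9 9 7 5], max=9
Drop 6: T rot1 at col 3 lands with bottom-row=9; cleared 0 line(s) (total 0); column heights now [9 9 9 12 11 5], max=12

Answer: 9 9 9 12 11 5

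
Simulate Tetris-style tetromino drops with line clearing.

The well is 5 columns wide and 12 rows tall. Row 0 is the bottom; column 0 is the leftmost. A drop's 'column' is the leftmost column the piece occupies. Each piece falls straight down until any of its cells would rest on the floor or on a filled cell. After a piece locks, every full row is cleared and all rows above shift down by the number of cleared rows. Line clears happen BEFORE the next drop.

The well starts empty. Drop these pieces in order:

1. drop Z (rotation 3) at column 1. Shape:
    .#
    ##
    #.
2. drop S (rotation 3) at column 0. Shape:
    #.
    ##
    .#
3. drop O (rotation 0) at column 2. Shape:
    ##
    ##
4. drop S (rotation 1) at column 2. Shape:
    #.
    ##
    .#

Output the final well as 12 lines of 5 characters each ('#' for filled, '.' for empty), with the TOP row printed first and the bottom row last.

Drop 1: Z rot3 at col 1 lands with bottom-row=0; cleared 0 line(s) (total 0); column heights now [0 2 3 0 0], max=3
Drop 2: S rot3 at col 0 lands with bottom-row=2; cleared 0 line(s) (total 0); column heights now [5 4 3 0 0], max=5
Drop 3: O rot0 at col 2 lands with bottom-row=3; cleared 0 line(s) (total 0); column heights now [5 4 5 5 0], max=5
Drop 4: S rot1 at col 2 lands with bottom-row=5; cleared 0 line(s) (total 0); column heights now [5 4 8 7 0], max=8

Answer: .....
.....
.....
.....
..#..
..##.
...#.
#.##.
####.
.##..
.##..
.#...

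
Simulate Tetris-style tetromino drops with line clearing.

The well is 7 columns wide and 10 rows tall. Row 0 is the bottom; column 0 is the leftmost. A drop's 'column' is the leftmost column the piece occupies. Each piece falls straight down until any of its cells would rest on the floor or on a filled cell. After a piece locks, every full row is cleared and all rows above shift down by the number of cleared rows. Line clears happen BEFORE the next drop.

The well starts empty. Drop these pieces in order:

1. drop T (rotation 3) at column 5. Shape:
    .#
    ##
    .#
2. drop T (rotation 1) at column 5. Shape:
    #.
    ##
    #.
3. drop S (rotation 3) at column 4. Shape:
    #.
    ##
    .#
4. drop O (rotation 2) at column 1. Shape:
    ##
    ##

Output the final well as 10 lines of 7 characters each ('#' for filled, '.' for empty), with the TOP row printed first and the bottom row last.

Answer: .......
.......
....#..
....##.
.....#.
.....#.
.....##
.....##
.##..##
.##...#

Derivation:
Drop 1: T rot3 at col 5 lands with bottom-row=0; cleared 0 line(s) (total 0); column heights now [0 0 0 0 0 2 3], max=3
Drop 2: T rot1 at col 5 lands with bottom-row=2; cleared 0 line(s) (total 0); column heights now [0 0 0 0 0 5 4], max=5
Drop 3: S rot3 at col 4 lands with bottom-row=5; cleared 0 line(s) (total 0); column heights now [0 0 0 0 8 7 4], max=8
Drop 4: O rot2 at col 1 lands with bottom-row=0; cleared 0 line(s) (total 0); column heights now [0 2 2 0 8 7 4], max=8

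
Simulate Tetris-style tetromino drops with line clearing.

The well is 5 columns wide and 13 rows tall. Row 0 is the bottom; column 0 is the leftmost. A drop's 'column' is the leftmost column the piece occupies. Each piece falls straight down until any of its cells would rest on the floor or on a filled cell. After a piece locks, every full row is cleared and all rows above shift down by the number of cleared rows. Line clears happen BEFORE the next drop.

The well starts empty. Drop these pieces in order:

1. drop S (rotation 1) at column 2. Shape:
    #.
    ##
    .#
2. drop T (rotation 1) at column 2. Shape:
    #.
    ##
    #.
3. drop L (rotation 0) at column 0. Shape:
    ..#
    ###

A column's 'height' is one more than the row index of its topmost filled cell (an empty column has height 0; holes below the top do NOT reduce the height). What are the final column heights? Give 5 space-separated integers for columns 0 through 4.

Answer: 7 7 8 5 0

Derivation:
Drop 1: S rot1 at col 2 lands with bottom-row=0; cleared 0 line(s) (total 0); column heights now [0 0 3 2 0], max=3
Drop 2: T rot1 at col 2 lands with bottom-row=3; cleared 0 line(s) (total 0); column heights now [0 0 6 5 0], max=6
Drop 3: L rot0 at col 0 lands with bottom-row=6; cleared 0 line(s) (total 0); column heights now [7 7 8 5 0], max=8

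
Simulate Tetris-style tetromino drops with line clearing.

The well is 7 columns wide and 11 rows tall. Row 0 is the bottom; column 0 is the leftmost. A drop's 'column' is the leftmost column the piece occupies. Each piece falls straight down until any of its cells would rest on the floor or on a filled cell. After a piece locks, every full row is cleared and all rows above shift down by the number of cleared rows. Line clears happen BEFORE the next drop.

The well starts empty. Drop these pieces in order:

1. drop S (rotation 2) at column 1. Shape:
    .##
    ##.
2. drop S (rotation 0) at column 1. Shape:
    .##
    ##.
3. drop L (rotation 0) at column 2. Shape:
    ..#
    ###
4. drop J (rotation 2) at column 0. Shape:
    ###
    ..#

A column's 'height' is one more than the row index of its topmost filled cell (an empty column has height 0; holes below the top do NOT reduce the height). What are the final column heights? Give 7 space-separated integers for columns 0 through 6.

Drop 1: S rot2 at col 1 lands with bottom-row=0; cleared 0 line(s) (total 0); column heights now [0 1 2 2 0 0 0], max=2
Drop 2: S rot0 at col 1 lands with bottom-row=2; cleared 0 line(s) (total 0); column heights now [0 3 4 4 0 0 0], max=4
Drop 3: L rot0 at col 2 lands with bottom-row=4; cleared 0 line(s) (total 0); column heights now [0 3 5 5 6 0 0], max=6
Drop 4: J rot2 at col 0 lands with bottom-row=5; cleared 0 line(s) (total 0); column heights now [7 7 7 5 6 0 0], max=7

Answer: 7 7 7 5 6 0 0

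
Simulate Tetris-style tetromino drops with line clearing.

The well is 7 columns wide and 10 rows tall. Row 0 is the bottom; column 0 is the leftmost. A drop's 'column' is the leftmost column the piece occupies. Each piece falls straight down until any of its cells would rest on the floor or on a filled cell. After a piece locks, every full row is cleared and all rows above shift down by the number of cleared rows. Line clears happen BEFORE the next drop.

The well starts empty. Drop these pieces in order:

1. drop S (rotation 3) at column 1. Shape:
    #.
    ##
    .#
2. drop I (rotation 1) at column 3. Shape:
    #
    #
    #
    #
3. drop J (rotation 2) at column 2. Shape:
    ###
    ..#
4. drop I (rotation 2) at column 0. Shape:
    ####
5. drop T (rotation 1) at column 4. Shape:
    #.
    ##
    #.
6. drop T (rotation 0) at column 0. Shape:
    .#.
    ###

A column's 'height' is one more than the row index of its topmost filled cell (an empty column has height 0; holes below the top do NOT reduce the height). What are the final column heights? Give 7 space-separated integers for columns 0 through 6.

Answer: 7 8 7 6 8 7 0

Derivation:
Drop 1: S rot3 at col 1 lands with bottom-row=0; cleared 0 line(s) (total 0); column heights now [0 3 2 0 0 0 0], max=3
Drop 2: I rot1 at col 3 lands with bottom-row=0; cleared 0 line(s) (total 0); column heights now [0 3 2 4 0 0 0], max=4
Drop 3: J rot2 at col 2 lands with bottom-row=3; cleared 0 line(s) (total 0); column heights now [0 3 5 5 5 0 0], max=5
Drop 4: I rot2 at col 0 lands with bottom-row=5; cleared 0 line(s) (total 0); column heights now [6 6 6 6 5 0 0], max=6
Drop 5: T rot1 at col 4 lands with bottom-row=5; cleared 0 line(s) (total 0); column heights now [6 6 6 6 8 7 0], max=8
Drop 6: T rot0 at col 0 lands with bottom-row=6; cleared 0 line(s) (total 0); column heights now [7 8 7 6 8 7 0], max=8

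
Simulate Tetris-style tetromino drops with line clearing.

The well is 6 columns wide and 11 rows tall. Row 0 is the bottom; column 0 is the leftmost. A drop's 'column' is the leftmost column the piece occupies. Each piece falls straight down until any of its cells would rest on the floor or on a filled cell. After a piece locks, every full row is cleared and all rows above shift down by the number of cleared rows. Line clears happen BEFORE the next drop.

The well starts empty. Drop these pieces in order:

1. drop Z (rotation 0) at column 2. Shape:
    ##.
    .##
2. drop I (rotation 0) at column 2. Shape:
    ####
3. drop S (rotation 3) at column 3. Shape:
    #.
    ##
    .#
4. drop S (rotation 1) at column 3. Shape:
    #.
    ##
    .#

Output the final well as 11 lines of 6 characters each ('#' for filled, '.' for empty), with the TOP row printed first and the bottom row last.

Drop 1: Z rot0 at col 2 lands with bottom-row=0; cleared 0 line(s) (total 0); column heights now [0 0 2 2 1 0], max=2
Drop 2: I rot0 at col 2 lands with bottom-row=2; cleared 0 line(s) (total 0); column heights now [0 0 3 3 3 3], max=3
Drop 3: S rot3 at col 3 lands with bottom-row=3; cleared 0 line(s) (total 0); column heights now [0 0 3 6 5 3], max=6
Drop 4: S rot1 at col 3 lands with bottom-row=5; cleared 0 line(s) (total 0); column heights now [0 0 3 8 7 3], max=8

Answer: ......
......
......
...#..
...##.
...##.
...##.
....#.
..####
..##..
...##.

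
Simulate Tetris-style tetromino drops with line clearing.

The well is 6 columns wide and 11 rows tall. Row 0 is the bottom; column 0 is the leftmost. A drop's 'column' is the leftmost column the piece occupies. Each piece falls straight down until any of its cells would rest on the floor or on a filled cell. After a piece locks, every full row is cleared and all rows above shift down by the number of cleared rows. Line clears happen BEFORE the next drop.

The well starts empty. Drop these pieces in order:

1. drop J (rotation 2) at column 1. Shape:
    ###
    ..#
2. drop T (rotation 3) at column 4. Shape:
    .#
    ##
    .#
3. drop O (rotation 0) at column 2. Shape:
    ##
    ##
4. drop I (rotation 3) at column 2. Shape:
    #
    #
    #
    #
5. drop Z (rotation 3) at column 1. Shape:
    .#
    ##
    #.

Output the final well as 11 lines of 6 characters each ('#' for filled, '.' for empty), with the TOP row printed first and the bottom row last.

Drop 1: J rot2 at col 1 lands with bottom-row=0; cleared 0 line(s) (total 0); column heights now [0 2 2 2 0 0], max=2
Drop 2: T rot3 at col 4 lands with bottom-row=0; cleared 0 line(s) (total 0); column heights now [0 2 2 2 2 3], max=3
Drop 3: O rot0 at col 2 lands with bottom-row=2; cleared 0 line(s) (total 0); column heights now [0 2 4 4 2 3], max=4
Drop 4: I rot3 at col 2 lands with bottom-row=4; cleared 0 line(s) (total 0); column heights now [0 2 8 4 2 3], max=8
Drop 5: Z rot3 at col 1 lands with bottom-row=7; cleared 0 line(s) (total 0); column heights now [0 9 10 4 2 3], max=10

Answer: ......
..#...
.##...
.##...
..#...
..#...
..#...
..##..
..##.#
.#####
...#.#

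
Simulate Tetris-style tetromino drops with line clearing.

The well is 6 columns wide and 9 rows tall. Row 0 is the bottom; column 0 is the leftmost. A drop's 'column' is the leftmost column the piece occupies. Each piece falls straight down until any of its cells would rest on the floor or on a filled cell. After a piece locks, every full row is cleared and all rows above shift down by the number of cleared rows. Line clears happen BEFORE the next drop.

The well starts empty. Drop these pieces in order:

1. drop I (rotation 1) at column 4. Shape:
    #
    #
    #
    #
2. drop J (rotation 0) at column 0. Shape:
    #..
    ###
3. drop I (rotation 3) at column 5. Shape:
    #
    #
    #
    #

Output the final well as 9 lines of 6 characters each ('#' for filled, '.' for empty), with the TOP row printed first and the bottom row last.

Drop 1: I rot1 at col 4 lands with bottom-row=0; cleared 0 line(s) (total 0); column heights now [0 0 0 0 4 0], max=4
Drop 2: J rot0 at col 0 lands with bottom-row=0; cleared 0 line(s) (total 0); column heights now [2 1 1 0 4 0], max=4
Drop 3: I rot3 at col 5 lands with bottom-row=0; cleared 0 line(s) (total 0); column heights now [2 1 1 0 4 4], max=4

Answer: ......
......
......
......
......
....##
....##
#...##
###.##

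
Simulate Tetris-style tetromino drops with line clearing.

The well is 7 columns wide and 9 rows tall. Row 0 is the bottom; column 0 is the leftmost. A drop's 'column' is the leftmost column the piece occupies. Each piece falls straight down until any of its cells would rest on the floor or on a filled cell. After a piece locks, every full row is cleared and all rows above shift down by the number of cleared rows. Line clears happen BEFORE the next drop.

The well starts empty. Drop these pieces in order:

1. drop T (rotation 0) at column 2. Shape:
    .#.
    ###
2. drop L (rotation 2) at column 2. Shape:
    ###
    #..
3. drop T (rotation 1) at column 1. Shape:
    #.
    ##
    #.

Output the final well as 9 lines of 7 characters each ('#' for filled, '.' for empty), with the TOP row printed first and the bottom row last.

Answer: .......
.......
.......
.......
.#.....
.##....
.####..
..##...
..###..

Derivation:
Drop 1: T rot0 at col 2 lands with bottom-row=0; cleared 0 line(s) (total 0); column heights now [0 0 1 2 1 0 0], max=2
Drop 2: L rot2 at col 2 lands with bottom-row=1; cleared 0 line(s) (total 0); column heights now [0 0 3 3 3 0 0], max=3
Drop 3: T rot1 at col 1 lands with bottom-row=2; cleared 0 line(s) (total 0); column heights now [0 5 4 3 3 0 0], max=5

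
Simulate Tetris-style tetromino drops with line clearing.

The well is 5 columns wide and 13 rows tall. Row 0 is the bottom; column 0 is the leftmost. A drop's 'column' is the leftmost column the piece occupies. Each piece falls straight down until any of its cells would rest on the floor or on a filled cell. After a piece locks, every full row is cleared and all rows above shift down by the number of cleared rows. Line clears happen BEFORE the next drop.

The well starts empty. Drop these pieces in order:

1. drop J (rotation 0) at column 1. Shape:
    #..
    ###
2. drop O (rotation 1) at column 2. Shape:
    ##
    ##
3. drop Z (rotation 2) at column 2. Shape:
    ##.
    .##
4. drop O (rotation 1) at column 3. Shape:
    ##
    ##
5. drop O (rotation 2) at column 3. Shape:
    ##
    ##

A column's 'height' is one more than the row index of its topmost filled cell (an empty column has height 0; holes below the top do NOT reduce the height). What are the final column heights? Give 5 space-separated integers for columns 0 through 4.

Answer: 0 2 5 9 9

Derivation:
Drop 1: J rot0 at col 1 lands with bottom-row=0; cleared 0 line(s) (total 0); column heights now [0 2 1 1 0], max=2
Drop 2: O rot1 at col 2 lands with bottom-row=1; cleared 0 line(s) (total 0); column heights now [0 2 3 3 0], max=3
Drop 3: Z rot2 at col 2 lands with bottom-row=3; cleared 0 line(s) (total 0); column heights now [0 2 5 5 4], max=5
Drop 4: O rot1 at col 3 lands with bottom-row=5; cleared 0 line(s) (total 0); column heights now [0 2 5 7 7], max=7
Drop 5: O rot2 at col 3 lands with bottom-row=7; cleared 0 line(s) (total 0); column heights now [0 2 5 9 9], max=9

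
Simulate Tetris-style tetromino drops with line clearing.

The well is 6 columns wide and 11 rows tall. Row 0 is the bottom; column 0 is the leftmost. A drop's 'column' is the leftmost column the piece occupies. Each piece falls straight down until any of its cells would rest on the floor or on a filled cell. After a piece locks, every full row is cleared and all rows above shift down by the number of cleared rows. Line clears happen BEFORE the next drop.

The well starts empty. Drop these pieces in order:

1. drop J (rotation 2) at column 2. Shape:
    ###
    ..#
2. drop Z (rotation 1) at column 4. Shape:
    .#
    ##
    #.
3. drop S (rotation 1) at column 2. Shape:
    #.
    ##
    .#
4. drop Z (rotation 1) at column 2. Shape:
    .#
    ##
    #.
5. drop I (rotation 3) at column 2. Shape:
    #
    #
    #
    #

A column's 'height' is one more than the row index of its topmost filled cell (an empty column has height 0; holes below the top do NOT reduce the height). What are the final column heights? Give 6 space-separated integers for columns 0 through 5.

Drop 1: J rot2 at col 2 lands with bottom-row=0; cleared 0 line(s) (total 0); column heights now [0 0 2 2 2 0], max=2
Drop 2: Z rot1 at col 4 lands with bottom-row=2; cleared 0 line(s) (total 0); column heights now [0 0 2 2 4 5], max=5
Drop 3: S rot1 at col 2 lands with bottom-row=2; cleared 0 line(s) (total 0); column heights now [0 0 5 4 4 5], max=5
Drop 4: Z rot1 at col 2 lands with bottom-row=5; cleared 0 line(s) (total 0); column heights now [0 0 7 8 4 5], max=8
Drop 5: I rot3 at col 2 lands with bottom-row=7; cleared 0 line(s) (total 0); column heights now [0 0 11 8 4 5], max=11

Answer: 0 0 11 8 4 5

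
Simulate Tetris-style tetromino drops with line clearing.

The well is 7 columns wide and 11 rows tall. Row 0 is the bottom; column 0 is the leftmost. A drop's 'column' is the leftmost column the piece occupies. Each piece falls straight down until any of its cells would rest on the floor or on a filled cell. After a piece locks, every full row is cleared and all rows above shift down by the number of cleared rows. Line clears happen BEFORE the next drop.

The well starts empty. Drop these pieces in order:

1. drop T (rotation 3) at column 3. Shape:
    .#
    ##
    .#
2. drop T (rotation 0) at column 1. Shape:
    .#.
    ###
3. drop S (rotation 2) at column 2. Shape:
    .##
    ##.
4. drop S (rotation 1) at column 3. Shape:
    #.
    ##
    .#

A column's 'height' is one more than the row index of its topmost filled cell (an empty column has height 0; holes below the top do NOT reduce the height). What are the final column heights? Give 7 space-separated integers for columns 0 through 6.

Drop 1: T rot3 at col 3 lands with bottom-row=0; cleared 0 line(s) (total 0); column heights now [0 0 0 2 3 0 0], max=3
Drop 2: T rot0 at col 1 lands with bottom-row=2; cleared 0 line(s) (total 0); column heights now [0 3 4 3 3 0 0], max=4
Drop 3: S rot2 at col 2 lands with bottom-row=4; cleared 0 line(s) (total 0); column heights now [0 3 5 6 6 0 0], max=6
Drop 4: S rot1 at col 3 lands with bottom-row=6; cleared 0 line(s) (total 0); column heights now [0 3 5 9 8 0 0], max=9

Answer: 0 3 5 9 8 0 0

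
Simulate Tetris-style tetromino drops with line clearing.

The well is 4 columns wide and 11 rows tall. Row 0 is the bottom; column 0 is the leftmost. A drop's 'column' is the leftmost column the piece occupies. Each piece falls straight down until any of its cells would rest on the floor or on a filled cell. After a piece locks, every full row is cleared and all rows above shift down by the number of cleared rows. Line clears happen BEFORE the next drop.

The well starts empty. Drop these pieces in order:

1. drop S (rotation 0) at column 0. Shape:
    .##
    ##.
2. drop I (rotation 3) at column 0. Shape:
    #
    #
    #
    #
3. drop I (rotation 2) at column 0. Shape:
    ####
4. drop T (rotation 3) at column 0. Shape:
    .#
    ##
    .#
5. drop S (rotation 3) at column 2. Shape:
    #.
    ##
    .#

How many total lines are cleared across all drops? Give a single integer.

Drop 1: S rot0 at col 0 lands with bottom-row=0; cleared 0 line(s) (total 0); column heights now [1 2 2 0], max=2
Drop 2: I rot3 at col 0 lands with bottom-row=1; cleared 0 line(s) (total 0); column heights now [5 2 2 0], max=5
Drop 3: I rot2 at col 0 lands with bottom-row=5; cleared 1 line(s) (total 1); column heights now [5 2 2 0], max=5
Drop 4: T rot3 at col 0 lands with bottom-row=4; cleared 0 line(s) (total 1); column heights now [6 7 2 0], max=7
Drop 5: S rot3 at col 2 lands with bottom-row=1; cleared 1 line(s) (total 2); column heights now [5 6 3 2], max=6

Answer: 2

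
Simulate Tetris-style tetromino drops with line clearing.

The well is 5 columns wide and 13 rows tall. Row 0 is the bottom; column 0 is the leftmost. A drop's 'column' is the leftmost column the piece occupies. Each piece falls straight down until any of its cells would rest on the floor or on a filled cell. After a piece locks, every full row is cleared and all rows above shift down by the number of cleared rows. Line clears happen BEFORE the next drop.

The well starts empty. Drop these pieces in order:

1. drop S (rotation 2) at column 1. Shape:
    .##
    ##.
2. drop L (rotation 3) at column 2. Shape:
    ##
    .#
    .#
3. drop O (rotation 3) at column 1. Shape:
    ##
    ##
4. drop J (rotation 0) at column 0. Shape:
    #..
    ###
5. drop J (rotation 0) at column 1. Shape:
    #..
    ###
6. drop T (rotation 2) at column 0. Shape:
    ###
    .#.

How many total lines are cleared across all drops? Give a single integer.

Drop 1: S rot2 at col 1 lands with bottom-row=0; cleared 0 line(s) (total 0); column heights now [0 1 2 2 0], max=2
Drop 2: L rot3 at col 2 lands with bottom-row=2; cleared 0 line(s) (total 0); column heights now [0 1 5 5 0], max=5
Drop 3: O rot3 at col 1 lands with bottom-row=5; cleared 0 line(s) (total 0); column heights now [0 7 7 5 0], max=7
Drop 4: J rot0 at col 0 lands with bottom-row=7; cleared 0 line(s) (total 0); column heights now [9 8 8 5 0], max=9
Drop 5: J rot0 at col 1 lands with bottom-row=8; cleared 0 line(s) (total 0); column heights now [9 10 9 9 0], max=10
Drop 6: T rot2 at col 0 lands with bottom-row=10; cleared 0 line(s) (total 0); column heights now [12 12 12 9 0], max=12

Answer: 0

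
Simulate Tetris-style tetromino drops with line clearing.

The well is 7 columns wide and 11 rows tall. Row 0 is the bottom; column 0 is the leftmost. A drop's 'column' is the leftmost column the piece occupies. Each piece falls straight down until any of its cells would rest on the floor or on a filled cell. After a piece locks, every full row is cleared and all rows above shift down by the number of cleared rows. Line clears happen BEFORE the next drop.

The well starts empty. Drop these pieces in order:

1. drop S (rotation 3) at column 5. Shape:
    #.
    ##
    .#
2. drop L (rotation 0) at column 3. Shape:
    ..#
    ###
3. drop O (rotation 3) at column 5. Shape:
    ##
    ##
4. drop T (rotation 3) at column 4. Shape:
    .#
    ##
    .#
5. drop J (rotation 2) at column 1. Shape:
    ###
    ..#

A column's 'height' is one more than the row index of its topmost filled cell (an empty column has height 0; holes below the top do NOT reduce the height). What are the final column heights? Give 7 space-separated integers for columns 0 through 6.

Drop 1: S rot3 at col 5 lands with bottom-row=0; cleared 0 line(s) (total 0); column heights now [0 0 0 0 0 3 2], max=3
Drop 2: L rot0 at col 3 lands with bottom-row=3; cleared 0 line(s) (total 0); column heights now [0 0 0 4 4 5 2], max=5
Drop 3: O rot3 at col 5 lands with bottom-row=5; cleared 0 line(s) (total 0); column heights now [0 0 0 4 4 7 7], max=7
Drop 4: T rot3 at col 4 lands with bottom-row=7; cleared 0 line(s) (total 0); column heights now [0 0 0 4 9 10 7], max=10
Drop 5: J rot2 at col 1 lands with bottom-row=4; cleared 0 line(s) (total 0); column heights now [0 6 6 6 9 10 7], max=10

Answer: 0 6 6 6 9 10 7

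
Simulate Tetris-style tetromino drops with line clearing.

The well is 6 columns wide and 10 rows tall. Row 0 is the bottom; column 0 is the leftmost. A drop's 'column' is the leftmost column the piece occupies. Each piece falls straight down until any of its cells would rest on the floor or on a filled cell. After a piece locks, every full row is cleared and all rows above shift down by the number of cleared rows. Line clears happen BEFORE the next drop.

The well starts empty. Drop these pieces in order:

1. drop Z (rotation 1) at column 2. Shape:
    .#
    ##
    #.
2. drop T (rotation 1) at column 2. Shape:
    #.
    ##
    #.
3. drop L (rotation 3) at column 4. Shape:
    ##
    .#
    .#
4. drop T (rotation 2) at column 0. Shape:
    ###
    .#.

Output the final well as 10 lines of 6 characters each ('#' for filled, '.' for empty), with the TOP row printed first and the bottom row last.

Drop 1: Z rot1 at col 2 lands with bottom-row=0; cleared 0 line(s) (total 0); column heights now [0 0 2 3 0 0], max=3
Drop 2: T rot1 at col 2 lands with bottom-row=2; cleared 0 line(s) (total 0); column heights now [0 0 5 4 0 0], max=5
Drop 3: L rot3 at col 4 lands with bottom-row=0; cleared 0 line(s) (total 0); column heights now [0 0 5 4 3 3], max=5
Drop 4: T rot2 at col 0 lands with bottom-row=4; cleared 0 line(s) (total 0); column heights now [6 6 6 4 3 3], max=6

Answer: ......
......
......
......
###...
.##...
..##..
..####
..##.#
..#..#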